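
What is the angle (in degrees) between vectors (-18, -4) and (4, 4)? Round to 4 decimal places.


dot = -18*4 + -4*4 = -88
|u| = 18.4391, |v| = 5.6569
cos(angle) = -0.8437
angle = 147.5288 degrees

147.5288 degrees


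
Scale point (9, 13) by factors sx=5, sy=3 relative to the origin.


Scaling: (x*sx, y*sy) = (9*5, 13*3) = (45, 39)

(45, 39)


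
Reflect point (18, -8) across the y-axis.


Reflection across y-axis: (x, y) -> (-x, y)
(18, -8) -> (-18, -8)

(-18, -8)


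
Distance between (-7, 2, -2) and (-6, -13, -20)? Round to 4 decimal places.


d = sqrt((-6--7)^2 + (-13-2)^2 + (-20--2)^2) = 23.4521

23.4521


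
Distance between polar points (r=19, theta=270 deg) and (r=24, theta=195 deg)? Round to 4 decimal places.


d = sqrt(r1^2 + r2^2 - 2*r1*r2*cos(t2-t1))
d = sqrt(19^2 + 24^2 - 2*19*24*cos(195-270)) = 26.4756

26.4756


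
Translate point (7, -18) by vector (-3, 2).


Translation: (x+dx, y+dy) = (7+-3, -18+2) = (4, -16)

(4, -16)


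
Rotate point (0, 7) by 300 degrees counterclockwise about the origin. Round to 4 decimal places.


x' = 0*cos(300) - 7*sin(300) = 6.0622
y' = 0*sin(300) + 7*cos(300) = 3.5

(6.0622, 3.5)


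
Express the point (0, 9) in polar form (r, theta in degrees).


r = sqrt(0^2 + 9^2) = 9
theta = atan2(9, 0) = 90 degrees

r = 9, theta = 90 degrees


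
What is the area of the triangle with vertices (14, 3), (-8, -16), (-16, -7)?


Area = |x1(y2-y3) + x2(y3-y1) + x3(y1-y2)| / 2
= |14*(-16--7) + -8*(-7-3) + -16*(3--16)| / 2
= 175

175


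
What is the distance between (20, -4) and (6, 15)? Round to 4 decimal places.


d = sqrt((6-20)^2 + (15--4)^2) = 23.6008

23.6008


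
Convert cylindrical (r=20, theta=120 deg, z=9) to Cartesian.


x = 20 * cos(120) = -10
y = 20 * sin(120) = 17.3205
z = 9

(-10, 17.3205, 9)


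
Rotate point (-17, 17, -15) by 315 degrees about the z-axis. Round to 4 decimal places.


x' = -17*cos(315) - 17*sin(315) = 0
y' = -17*sin(315) + 17*cos(315) = 24.0416
z' = -15

(0, 24.0416, -15)


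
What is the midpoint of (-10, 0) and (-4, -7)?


Midpoint = ((-10+-4)/2, (0+-7)/2) = (-7, -3.5)

(-7, -3.5)


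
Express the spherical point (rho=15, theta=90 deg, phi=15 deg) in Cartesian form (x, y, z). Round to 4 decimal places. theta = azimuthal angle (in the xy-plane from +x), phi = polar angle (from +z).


x = 15 * sin(15) * cos(90) = 0
y = 15 * sin(15) * sin(90) = 3.8823
z = 15 * cos(15) = 14.4889

(0, 3.8823, 14.4889)


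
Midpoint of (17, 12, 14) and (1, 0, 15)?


Midpoint = ((17+1)/2, (12+0)/2, (14+15)/2) = (9, 6, 14.5)

(9, 6, 14.5)


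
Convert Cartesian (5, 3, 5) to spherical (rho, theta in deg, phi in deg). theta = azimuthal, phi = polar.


rho = sqrt(5^2 + 3^2 + 5^2) = 7.6811
theta = atan2(3, 5) = 30.9638 deg
phi = acos(5/7.6811) = 49.3871 deg

rho = 7.6811, theta = 30.9638 deg, phi = 49.3871 deg


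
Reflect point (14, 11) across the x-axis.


Reflection across x-axis: (x, y) -> (x, -y)
(14, 11) -> (14, -11)

(14, -11)


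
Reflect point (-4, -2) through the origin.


Reflection through origin: (x, y) -> (-x, -y)
(-4, -2) -> (4, 2)

(4, 2)


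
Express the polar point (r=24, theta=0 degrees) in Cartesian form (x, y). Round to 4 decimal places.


x = 24 * cos(0) = 24
y = 24 * sin(0) = 0

(24, 0)


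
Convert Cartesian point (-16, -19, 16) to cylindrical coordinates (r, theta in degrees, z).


r = sqrt((-16)^2 + (-19)^2) = 24.8395
theta = atan2(-19, -16) = 229.8991 deg
z = 16

r = 24.8395, theta = 229.8991 deg, z = 16


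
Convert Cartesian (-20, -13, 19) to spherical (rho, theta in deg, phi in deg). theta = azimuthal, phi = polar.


rho = sqrt((-20)^2 + (-13)^2 + 19^2) = 30.4959
theta = atan2(-13, -20) = 213.0239 deg
phi = acos(19/30.4959) = 51.4619 deg

rho = 30.4959, theta = 213.0239 deg, phi = 51.4619 deg


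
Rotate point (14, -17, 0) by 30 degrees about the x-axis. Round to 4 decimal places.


x' = 14
y' = -17*cos(30) - 0*sin(30) = -14.7224
z' = -17*sin(30) + 0*cos(30) = -8.5

(14, -14.7224, -8.5)


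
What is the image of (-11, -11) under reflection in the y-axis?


Reflection across y-axis: (x, y) -> (-x, y)
(-11, -11) -> (11, -11)

(11, -11)


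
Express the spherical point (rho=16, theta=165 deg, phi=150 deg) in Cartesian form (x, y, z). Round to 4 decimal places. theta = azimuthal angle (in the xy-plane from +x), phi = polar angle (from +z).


x = 16 * sin(150) * cos(165) = -7.7274
y = 16 * sin(150) * sin(165) = 2.0706
z = 16 * cos(150) = -13.8564

(-7.7274, 2.0706, -13.8564)


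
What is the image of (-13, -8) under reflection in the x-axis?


Reflection across x-axis: (x, y) -> (x, -y)
(-13, -8) -> (-13, 8)

(-13, 8)


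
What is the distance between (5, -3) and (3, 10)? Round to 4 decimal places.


d = sqrt((3-5)^2 + (10--3)^2) = 13.1529

13.1529


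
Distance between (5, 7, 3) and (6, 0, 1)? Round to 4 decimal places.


d = sqrt((6-5)^2 + (0-7)^2 + (1-3)^2) = 7.3485

7.3485


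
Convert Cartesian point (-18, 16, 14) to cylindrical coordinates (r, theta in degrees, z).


r = sqrt((-18)^2 + 16^2) = 24.0832
theta = atan2(16, -18) = 138.3665 deg
z = 14

r = 24.0832, theta = 138.3665 deg, z = 14


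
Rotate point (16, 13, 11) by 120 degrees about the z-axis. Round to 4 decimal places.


x' = 16*cos(120) - 13*sin(120) = -19.2583
y' = 16*sin(120) + 13*cos(120) = 7.3564
z' = 11

(-19.2583, 7.3564, 11)


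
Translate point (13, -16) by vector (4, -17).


Translation: (x+dx, y+dy) = (13+4, -16+-17) = (17, -33)

(17, -33)


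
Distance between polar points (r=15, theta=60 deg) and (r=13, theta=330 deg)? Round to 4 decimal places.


d = sqrt(r1^2 + r2^2 - 2*r1*r2*cos(t2-t1))
d = sqrt(15^2 + 13^2 - 2*15*13*cos(330-60)) = 19.8494

19.8494


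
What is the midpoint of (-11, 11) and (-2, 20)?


Midpoint = ((-11+-2)/2, (11+20)/2) = (-6.5, 15.5)

(-6.5, 15.5)


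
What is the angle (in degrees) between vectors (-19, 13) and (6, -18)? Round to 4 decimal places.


dot = -19*6 + 13*-18 = -348
|u| = 23.0217, |v| = 18.9737
cos(angle) = -0.7967
angle = 142.8153 degrees

142.8153 degrees


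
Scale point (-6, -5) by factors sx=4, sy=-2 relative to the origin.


Scaling: (x*sx, y*sy) = (-6*4, -5*-2) = (-24, 10)

(-24, 10)


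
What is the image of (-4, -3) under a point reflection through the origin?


Reflection through origin: (x, y) -> (-x, -y)
(-4, -3) -> (4, 3)

(4, 3)


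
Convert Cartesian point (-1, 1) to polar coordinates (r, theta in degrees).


r = sqrt((-1)^2 + 1^2) = 1.4142
theta = atan2(1, -1) = 135 degrees

r = 1.4142, theta = 135 degrees


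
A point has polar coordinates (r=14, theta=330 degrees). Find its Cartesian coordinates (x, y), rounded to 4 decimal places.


x = 14 * cos(330) = 12.1244
y = 14 * sin(330) = -7

(12.1244, -7)


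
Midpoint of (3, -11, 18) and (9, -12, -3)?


Midpoint = ((3+9)/2, (-11+-12)/2, (18+-3)/2) = (6, -11.5, 7.5)

(6, -11.5, 7.5)


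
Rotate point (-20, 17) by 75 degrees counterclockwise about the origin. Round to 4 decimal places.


x' = -20*cos(75) - 17*sin(75) = -21.5971
y' = -20*sin(75) + 17*cos(75) = -14.9186

(-21.5971, -14.9186)


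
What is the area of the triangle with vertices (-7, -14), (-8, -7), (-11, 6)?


Area = |x1(y2-y3) + x2(y3-y1) + x3(y1-y2)| / 2
= |-7*(-7-6) + -8*(6--14) + -11*(-14--7)| / 2
= 4

4


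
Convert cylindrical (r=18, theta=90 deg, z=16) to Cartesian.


x = 18 * cos(90) = 0
y = 18 * sin(90) = 18
z = 16

(0, 18, 16)


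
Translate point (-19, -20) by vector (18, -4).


Translation: (x+dx, y+dy) = (-19+18, -20+-4) = (-1, -24)

(-1, -24)


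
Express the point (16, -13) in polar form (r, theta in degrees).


r = sqrt(16^2 + (-13)^2) = 20.6155
theta = atan2(-13, 16) = 320.9061 degrees

r = 20.6155, theta = 320.9061 degrees


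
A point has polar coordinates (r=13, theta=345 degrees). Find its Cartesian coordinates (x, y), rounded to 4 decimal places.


x = 13 * cos(345) = 12.557
y = 13 * sin(345) = -3.3646

(12.557, -3.3646)


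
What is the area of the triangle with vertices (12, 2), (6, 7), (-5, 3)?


Area = |x1(y2-y3) + x2(y3-y1) + x3(y1-y2)| / 2
= |12*(7-3) + 6*(3-2) + -5*(2-7)| / 2
= 39.5

39.5


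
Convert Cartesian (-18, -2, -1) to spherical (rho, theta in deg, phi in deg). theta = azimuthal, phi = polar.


rho = sqrt((-18)^2 + (-2)^2 + (-1)^2) = 18.1384
theta = atan2(-2, -18) = 186.3402 deg
phi = acos(-1/18.1384) = 93.1604 deg

rho = 18.1384, theta = 186.3402 deg, phi = 93.1604 deg


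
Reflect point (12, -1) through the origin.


Reflection through origin: (x, y) -> (-x, -y)
(12, -1) -> (-12, 1)

(-12, 1)


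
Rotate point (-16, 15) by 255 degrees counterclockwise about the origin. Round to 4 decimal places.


x' = -16*cos(255) - 15*sin(255) = 18.63
y' = -16*sin(255) + 15*cos(255) = 11.5725

(18.63, 11.5725)


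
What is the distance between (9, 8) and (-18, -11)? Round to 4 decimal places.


d = sqrt((-18-9)^2 + (-11-8)^2) = 33.0151

33.0151


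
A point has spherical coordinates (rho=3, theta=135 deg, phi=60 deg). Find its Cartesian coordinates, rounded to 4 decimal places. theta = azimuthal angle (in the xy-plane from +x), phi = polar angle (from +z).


x = 3 * sin(60) * cos(135) = -1.8371
y = 3 * sin(60) * sin(135) = 1.8371
z = 3 * cos(60) = 1.5

(-1.8371, 1.8371, 1.5)


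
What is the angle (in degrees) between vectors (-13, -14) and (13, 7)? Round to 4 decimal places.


dot = -13*13 + -14*7 = -267
|u| = 19.105, |v| = 14.7648
cos(angle) = -0.9465
angle = 161.1797 degrees

161.1797 degrees


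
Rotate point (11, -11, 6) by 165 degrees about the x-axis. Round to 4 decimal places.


x' = 11
y' = -11*cos(165) - 6*sin(165) = 9.0723
z' = -11*sin(165) + 6*cos(165) = -8.6426

(11, 9.0723, -8.6426)


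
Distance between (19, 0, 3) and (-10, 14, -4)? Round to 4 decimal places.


d = sqrt((-10-19)^2 + (14-0)^2 + (-4-3)^2) = 32.9545

32.9545


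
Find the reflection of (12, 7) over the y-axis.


Reflection across y-axis: (x, y) -> (-x, y)
(12, 7) -> (-12, 7)

(-12, 7)


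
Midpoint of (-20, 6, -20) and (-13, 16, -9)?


Midpoint = ((-20+-13)/2, (6+16)/2, (-20+-9)/2) = (-16.5, 11, -14.5)

(-16.5, 11, -14.5)


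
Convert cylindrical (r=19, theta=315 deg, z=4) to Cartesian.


x = 19 * cos(315) = 13.435
y = 19 * sin(315) = -13.435
z = 4

(13.435, -13.435, 4)


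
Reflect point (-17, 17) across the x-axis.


Reflection across x-axis: (x, y) -> (x, -y)
(-17, 17) -> (-17, -17)

(-17, -17)


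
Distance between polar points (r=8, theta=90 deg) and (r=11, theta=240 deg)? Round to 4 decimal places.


d = sqrt(r1^2 + r2^2 - 2*r1*r2*cos(t2-t1))
d = sqrt(8^2 + 11^2 - 2*8*11*cos(240-90)) = 18.369

18.369


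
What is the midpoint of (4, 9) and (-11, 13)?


Midpoint = ((4+-11)/2, (9+13)/2) = (-3.5, 11)

(-3.5, 11)


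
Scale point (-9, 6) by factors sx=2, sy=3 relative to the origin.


Scaling: (x*sx, y*sy) = (-9*2, 6*3) = (-18, 18)

(-18, 18)


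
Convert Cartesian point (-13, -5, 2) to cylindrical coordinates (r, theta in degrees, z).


r = sqrt((-13)^2 + (-5)^2) = 13.9284
theta = atan2(-5, -13) = 201.0375 deg
z = 2

r = 13.9284, theta = 201.0375 deg, z = 2


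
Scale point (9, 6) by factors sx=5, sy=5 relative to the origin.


Scaling: (x*sx, y*sy) = (9*5, 6*5) = (45, 30)

(45, 30)


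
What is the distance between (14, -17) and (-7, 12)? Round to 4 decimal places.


d = sqrt((-7-14)^2 + (12--17)^2) = 35.805

35.805


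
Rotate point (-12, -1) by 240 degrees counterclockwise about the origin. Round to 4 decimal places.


x' = -12*cos(240) - -1*sin(240) = 5.134
y' = -12*sin(240) + -1*cos(240) = 10.8923

(5.134, 10.8923)


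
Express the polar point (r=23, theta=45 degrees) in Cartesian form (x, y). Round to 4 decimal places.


x = 23 * cos(45) = 16.2635
y = 23 * sin(45) = 16.2635

(16.2635, 16.2635)


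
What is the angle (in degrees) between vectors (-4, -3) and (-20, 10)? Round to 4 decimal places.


dot = -4*-20 + -3*10 = 50
|u| = 5, |v| = 22.3607
cos(angle) = 0.4472
angle = 63.4349 degrees

63.4349 degrees


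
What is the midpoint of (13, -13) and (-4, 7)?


Midpoint = ((13+-4)/2, (-13+7)/2) = (4.5, -3)

(4.5, -3)


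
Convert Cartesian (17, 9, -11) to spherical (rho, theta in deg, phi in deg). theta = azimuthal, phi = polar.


rho = sqrt(17^2 + 9^2 + (-11)^2) = 22.1585
theta = atan2(9, 17) = 27.8973 deg
phi = acos(-11/22.1585) = 119.7636 deg

rho = 22.1585, theta = 27.8973 deg, phi = 119.7636 deg


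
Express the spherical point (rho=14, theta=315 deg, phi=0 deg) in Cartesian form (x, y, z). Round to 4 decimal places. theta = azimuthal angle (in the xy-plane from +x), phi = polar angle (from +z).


x = 14 * sin(0) * cos(315) = 0
y = 14 * sin(0) * sin(315) = 0
z = 14 * cos(0) = 14

(0, 0, 14)


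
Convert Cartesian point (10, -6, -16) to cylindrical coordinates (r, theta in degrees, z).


r = sqrt(10^2 + (-6)^2) = 11.6619
theta = atan2(-6, 10) = 329.0362 deg
z = -16

r = 11.6619, theta = 329.0362 deg, z = -16


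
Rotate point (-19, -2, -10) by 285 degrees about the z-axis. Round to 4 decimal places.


x' = -19*cos(285) - -2*sin(285) = -6.8494
y' = -19*sin(285) + -2*cos(285) = 17.835
z' = -10

(-6.8494, 17.835, -10)


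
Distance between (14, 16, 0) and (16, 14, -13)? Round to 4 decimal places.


d = sqrt((16-14)^2 + (14-16)^2 + (-13-0)^2) = 13.3041

13.3041


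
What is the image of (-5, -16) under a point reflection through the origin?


Reflection through origin: (x, y) -> (-x, -y)
(-5, -16) -> (5, 16)

(5, 16)


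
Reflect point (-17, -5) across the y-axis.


Reflection across y-axis: (x, y) -> (-x, y)
(-17, -5) -> (17, -5)

(17, -5)


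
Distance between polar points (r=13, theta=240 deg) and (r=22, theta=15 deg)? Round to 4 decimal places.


d = sqrt(r1^2 + r2^2 - 2*r1*r2*cos(t2-t1))
d = sqrt(13^2 + 22^2 - 2*13*22*cos(15-240)) = 32.5187

32.5187


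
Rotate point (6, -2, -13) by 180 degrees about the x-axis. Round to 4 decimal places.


x' = 6
y' = -2*cos(180) - -13*sin(180) = 2
z' = -2*sin(180) + -13*cos(180) = 13

(6, 2, 13)


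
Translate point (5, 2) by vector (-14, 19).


Translation: (x+dx, y+dy) = (5+-14, 2+19) = (-9, 21)

(-9, 21)


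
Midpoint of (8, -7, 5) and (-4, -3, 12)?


Midpoint = ((8+-4)/2, (-7+-3)/2, (5+12)/2) = (2, -5, 8.5)

(2, -5, 8.5)


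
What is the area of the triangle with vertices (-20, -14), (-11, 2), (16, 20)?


Area = |x1(y2-y3) + x2(y3-y1) + x3(y1-y2)| / 2
= |-20*(2-20) + -11*(20--14) + 16*(-14-2)| / 2
= 135

135


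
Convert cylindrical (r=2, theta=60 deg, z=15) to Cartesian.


x = 2 * cos(60) = 1
y = 2 * sin(60) = 1.7321
z = 15

(1, 1.7321, 15)


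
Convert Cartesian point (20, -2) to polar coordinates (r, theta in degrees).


r = sqrt(20^2 + (-2)^2) = 20.0998
theta = atan2(-2, 20) = 354.2894 degrees

r = 20.0998, theta = 354.2894 degrees


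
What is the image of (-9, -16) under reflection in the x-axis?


Reflection across x-axis: (x, y) -> (x, -y)
(-9, -16) -> (-9, 16)

(-9, 16)


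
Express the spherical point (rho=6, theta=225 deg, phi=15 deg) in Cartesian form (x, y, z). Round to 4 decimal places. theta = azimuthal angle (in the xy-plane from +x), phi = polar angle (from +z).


x = 6 * sin(15) * cos(225) = -1.0981
y = 6 * sin(15) * sin(225) = -1.0981
z = 6 * cos(15) = 5.7956

(-1.0981, -1.0981, 5.7956)


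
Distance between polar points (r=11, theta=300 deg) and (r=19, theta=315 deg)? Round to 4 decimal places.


d = sqrt(r1^2 + r2^2 - 2*r1*r2*cos(t2-t1))
d = sqrt(11^2 + 19^2 - 2*11*19*cos(315-300)) = 8.8455

8.8455


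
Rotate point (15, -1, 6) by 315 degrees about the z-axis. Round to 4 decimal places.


x' = 15*cos(315) - -1*sin(315) = 9.8995
y' = 15*sin(315) + -1*cos(315) = -11.3137
z' = 6

(9.8995, -11.3137, 6)


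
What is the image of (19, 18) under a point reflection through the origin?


Reflection through origin: (x, y) -> (-x, -y)
(19, 18) -> (-19, -18)

(-19, -18)


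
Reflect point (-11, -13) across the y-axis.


Reflection across y-axis: (x, y) -> (-x, y)
(-11, -13) -> (11, -13)

(11, -13)


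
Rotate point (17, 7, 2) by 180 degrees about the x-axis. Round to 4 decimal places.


x' = 17
y' = 7*cos(180) - 2*sin(180) = -7
z' = 7*sin(180) + 2*cos(180) = -2

(17, -7, -2)


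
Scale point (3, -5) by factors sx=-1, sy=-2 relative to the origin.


Scaling: (x*sx, y*sy) = (3*-1, -5*-2) = (-3, 10)

(-3, 10)


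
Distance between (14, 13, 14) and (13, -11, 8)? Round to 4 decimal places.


d = sqrt((13-14)^2 + (-11-13)^2 + (8-14)^2) = 24.7588

24.7588


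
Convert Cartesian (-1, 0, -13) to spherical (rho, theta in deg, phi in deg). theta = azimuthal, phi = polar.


rho = sqrt((-1)^2 + 0^2 + (-13)^2) = 13.0384
theta = atan2(0, -1) = 180 deg
phi = acos(-13/13.0384) = 175.6013 deg

rho = 13.0384, theta = 180 deg, phi = 175.6013 deg


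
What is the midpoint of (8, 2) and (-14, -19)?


Midpoint = ((8+-14)/2, (2+-19)/2) = (-3, -8.5)

(-3, -8.5)


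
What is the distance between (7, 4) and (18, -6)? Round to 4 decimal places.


d = sqrt((18-7)^2 + (-6-4)^2) = 14.8661

14.8661


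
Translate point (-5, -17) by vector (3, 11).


Translation: (x+dx, y+dy) = (-5+3, -17+11) = (-2, -6)

(-2, -6)


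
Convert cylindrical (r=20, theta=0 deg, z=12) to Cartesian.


x = 20 * cos(0) = 20
y = 20 * sin(0) = 0
z = 12

(20, 0, 12)


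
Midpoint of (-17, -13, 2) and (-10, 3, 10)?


Midpoint = ((-17+-10)/2, (-13+3)/2, (2+10)/2) = (-13.5, -5, 6)

(-13.5, -5, 6)


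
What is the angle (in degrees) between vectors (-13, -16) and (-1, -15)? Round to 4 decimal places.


dot = -13*-1 + -16*-15 = 253
|u| = 20.6155, |v| = 15.0333
cos(angle) = 0.8163
angle = 35.2798 degrees

35.2798 degrees


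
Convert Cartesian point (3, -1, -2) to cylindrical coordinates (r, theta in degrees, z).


r = sqrt(3^2 + (-1)^2) = 3.1623
theta = atan2(-1, 3) = 341.5651 deg
z = -2

r = 3.1623, theta = 341.5651 deg, z = -2


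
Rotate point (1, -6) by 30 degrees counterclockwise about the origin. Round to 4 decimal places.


x' = 1*cos(30) - -6*sin(30) = 3.866
y' = 1*sin(30) + -6*cos(30) = -4.6962

(3.866, -4.6962)


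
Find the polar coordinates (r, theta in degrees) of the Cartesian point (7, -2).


r = sqrt(7^2 + (-2)^2) = 7.2801
theta = atan2(-2, 7) = 344.0546 degrees

r = 7.2801, theta = 344.0546 degrees


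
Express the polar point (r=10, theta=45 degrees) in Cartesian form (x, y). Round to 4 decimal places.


x = 10 * cos(45) = 7.0711
y = 10 * sin(45) = 7.0711

(7.0711, 7.0711)


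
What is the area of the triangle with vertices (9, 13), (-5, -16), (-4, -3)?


Area = |x1(y2-y3) + x2(y3-y1) + x3(y1-y2)| / 2
= |9*(-16--3) + -5*(-3-13) + -4*(13--16)| / 2
= 76.5

76.5


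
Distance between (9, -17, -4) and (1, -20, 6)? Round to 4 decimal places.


d = sqrt((1-9)^2 + (-20--17)^2 + (6--4)^2) = 13.1529

13.1529


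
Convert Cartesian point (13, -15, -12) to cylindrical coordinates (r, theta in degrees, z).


r = sqrt(13^2 + (-15)^2) = 19.8494
theta = atan2(-15, 13) = 310.9144 deg
z = -12

r = 19.8494, theta = 310.9144 deg, z = -12


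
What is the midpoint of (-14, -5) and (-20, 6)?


Midpoint = ((-14+-20)/2, (-5+6)/2) = (-17, 0.5)

(-17, 0.5)


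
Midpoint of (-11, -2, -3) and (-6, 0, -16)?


Midpoint = ((-11+-6)/2, (-2+0)/2, (-3+-16)/2) = (-8.5, -1, -9.5)

(-8.5, -1, -9.5)


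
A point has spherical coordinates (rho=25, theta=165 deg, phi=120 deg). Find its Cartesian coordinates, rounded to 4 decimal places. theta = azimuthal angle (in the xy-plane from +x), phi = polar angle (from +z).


x = 25 * sin(120) * cos(165) = -20.9129
y = 25 * sin(120) * sin(165) = 5.6036
z = 25 * cos(120) = -12.5

(-20.9129, 5.6036, -12.5)


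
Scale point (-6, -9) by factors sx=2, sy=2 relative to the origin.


Scaling: (x*sx, y*sy) = (-6*2, -9*2) = (-12, -18)

(-12, -18)


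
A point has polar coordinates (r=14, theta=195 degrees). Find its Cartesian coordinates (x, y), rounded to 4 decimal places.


x = 14 * cos(195) = -13.523
y = 14 * sin(195) = -3.6235

(-13.523, -3.6235)


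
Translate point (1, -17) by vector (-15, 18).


Translation: (x+dx, y+dy) = (1+-15, -17+18) = (-14, 1)

(-14, 1)


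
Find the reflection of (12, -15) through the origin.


Reflection through origin: (x, y) -> (-x, -y)
(12, -15) -> (-12, 15)

(-12, 15)


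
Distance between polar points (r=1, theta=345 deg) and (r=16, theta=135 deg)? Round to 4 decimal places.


d = sqrt(r1^2 + r2^2 - 2*r1*r2*cos(t2-t1))
d = sqrt(1^2 + 16^2 - 2*1*16*cos(135-345)) = 16.8734

16.8734


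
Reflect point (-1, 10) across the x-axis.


Reflection across x-axis: (x, y) -> (x, -y)
(-1, 10) -> (-1, -10)

(-1, -10)


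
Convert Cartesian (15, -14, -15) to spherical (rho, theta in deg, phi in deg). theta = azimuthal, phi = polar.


rho = sqrt(15^2 + (-14)^2 + (-15)^2) = 25.4165
theta = atan2(-14, 15) = 316.9749 deg
phi = acos(-15/25.4165) = 126.1689 deg

rho = 25.4165, theta = 316.9749 deg, phi = 126.1689 deg


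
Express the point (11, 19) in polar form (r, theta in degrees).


r = sqrt(11^2 + 19^2) = 21.9545
theta = atan2(19, 11) = 59.9314 degrees

r = 21.9545, theta = 59.9314 degrees


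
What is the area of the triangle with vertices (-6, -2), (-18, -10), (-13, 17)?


Area = |x1(y2-y3) + x2(y3-y1) + x3(y1-y2)| / 2
= |-6*(-10-17) + -18*(17--2) + -13*(-2--10)| / 2
= 142

142


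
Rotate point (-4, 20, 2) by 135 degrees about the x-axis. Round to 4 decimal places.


x' = -4
y' = 20*cos(135) - 2*sin(135) = -15.5563
z' = 20*sin(135) + 2*cos(135) = 12.7279

(-4, -15.5563, 12.7279)


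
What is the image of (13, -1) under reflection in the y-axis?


Reflection across y-axis: (x, y) -> (-x, y)
(13, -1) -> (-13, -1)

(-13, -1)


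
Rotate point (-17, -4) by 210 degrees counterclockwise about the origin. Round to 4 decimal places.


x' = -17*cos(210) - -4*sin(210) = 12.7224
y' = -17*sin(210) + -4*cos(210) = 11.9641

(12.7224, 11.9641)


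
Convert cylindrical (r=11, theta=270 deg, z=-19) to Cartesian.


x = 11 * cos(270) = 0
y = 11 * sin(270) = -11
z = -19

(0, -11, -19)


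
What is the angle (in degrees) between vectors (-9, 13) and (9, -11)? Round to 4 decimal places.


dot = -9*9 + 13*-11 = -224
|u| = 15.8114, |v| = 14.2127
cos(angle) = -0.9968
angle = 175.4057 degrees

175.4057 degrees


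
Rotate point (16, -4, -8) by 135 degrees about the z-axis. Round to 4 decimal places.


x' = 16*cos(135) - -4*sin(135) = -8.4853
y' = 16*sin(135) + -4*cos(135) = 14.1421
z' = -8

(-8.4853, 14.1421, -8)


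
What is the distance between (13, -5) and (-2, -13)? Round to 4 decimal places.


d = sqrt((-2-13)^2 + (-13--5)^2) = 17

17


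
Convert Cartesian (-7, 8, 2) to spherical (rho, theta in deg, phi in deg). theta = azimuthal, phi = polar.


rho = sqrt((-7)^2 + 8^2 + 2^2) = 10.8167
theta = atan2(8, -7) = 131.1859 deg
phi = acos(2/10.8167) = 79.3447 deg

rho = 10.8167, theta = 131.1859 deg, phi = 79.3447 deg


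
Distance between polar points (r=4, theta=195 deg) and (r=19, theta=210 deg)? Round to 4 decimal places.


d = sqrt(r1^2 + r2^2 - 2*r1*r2*cos(t2-t1))
d = sqrt(4^2 + 19^2 - 2*4*19*cos(210-195)) = 15.1717

15.1717


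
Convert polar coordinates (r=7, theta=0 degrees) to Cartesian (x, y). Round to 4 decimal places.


x = 7 * cos(0) = 7
y = 7 * sin(0) = 0

(7, 0)


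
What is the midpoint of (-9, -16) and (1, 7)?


Midpoint = ((-9+1)/2, (-16+7)/2) = (-4, -4.5)

(-4, -4.5)


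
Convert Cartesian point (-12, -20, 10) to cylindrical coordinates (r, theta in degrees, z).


r = sqrt((-12)^2 + (-20)^2) = 23.3238
theta = atan2(-20, -12) = 239.0362 deg
z = 10

r = 23.3238, theta = 239.0362 deg, z = 10


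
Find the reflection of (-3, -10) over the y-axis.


Reflection across y-axis: (x, y) -> (-x, y)
(-3, -10) -> (3, -10)

(3, -10)


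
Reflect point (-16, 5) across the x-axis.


Reflection across x-axis: (x, y) -> (x, -y)
(-16, 5) -> (-16, -5)

(-16, -5)


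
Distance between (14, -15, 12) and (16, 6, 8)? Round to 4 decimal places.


d = sqrt((16-14)^2 + (6--15)^2 + (8-12)^2) = 21.4709

21.4709


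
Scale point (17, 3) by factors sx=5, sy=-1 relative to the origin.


Scaling: (x*sx, y*sy) = (17*5, 3*-1) = (85, -3)

(85, -3)


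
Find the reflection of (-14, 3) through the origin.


Reflection through origin: (x, y) -> (-x, -y)
(-14, 3) -> (14, -3)

(14, -3)


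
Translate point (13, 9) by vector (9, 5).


Translation: (x+dx, y+dy) = (13+9, 9+5) = (22, 14)

(22, 14)


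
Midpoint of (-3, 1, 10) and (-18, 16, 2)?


Midpoint = ((-3+-18)/2, (1+16)/2, (10+2)/2) = (-10.5, 8.5, 6)

(-10.5, 8.5, 6)


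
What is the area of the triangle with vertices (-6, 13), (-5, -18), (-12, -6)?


Area = |x1(y2-y3) + x2(y3-y1) + x3(y1-y2)| / 2
= |-6*(-18--6) + -5*(-6-13) + -12*(13--18)| / 2
= 102.5

102.5


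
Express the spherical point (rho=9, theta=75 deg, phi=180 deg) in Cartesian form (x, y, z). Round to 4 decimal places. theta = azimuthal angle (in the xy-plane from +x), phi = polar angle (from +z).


x = 9 * sin(180) * cos(75) = 0
y = 9 * sin(180) * sin(75) = 0
z = 9 * cos(180) = -9

(0, 0, -9)


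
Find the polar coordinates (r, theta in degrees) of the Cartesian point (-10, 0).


r = sqrt((-10)^2 + 0^2) = 10
theta = atan2(0, -10) = 180 degrees

r = 10, theta = 180 degrees


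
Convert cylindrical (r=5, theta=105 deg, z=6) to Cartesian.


x = 5 * cos(105) = -1.2941
y = 5 * sin(105) = 4.8296
z = 6

(-1.2941, 4.8296, 6)


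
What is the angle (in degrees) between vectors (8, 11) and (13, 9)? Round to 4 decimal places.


dot = 8*13 + 11*9 = 203
|u| = 13.6015, |v| = 15.8114
cos(angle) = 0.9439
angle = 19.2775 degrees

19.2775 degrees


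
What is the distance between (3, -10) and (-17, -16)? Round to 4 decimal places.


d = sqrt((-17-3)^2 + (-16--10)^2) = 20.8806

20.8806


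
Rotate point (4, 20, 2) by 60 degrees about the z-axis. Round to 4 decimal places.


x' = 4*cos(60) - 20*sin(60) = -15.3205
y' = 4*sin(60) + 20*cos(60) = 13.4641
z' = 2

(-15.3205, 13.4641, 2)


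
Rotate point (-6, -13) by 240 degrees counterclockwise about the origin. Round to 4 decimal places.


x' = -6*cos(240) - -13*sin(240) = -8.2583
y' = -6*sin(240) + -13*cos(240) = 11.6962

(-8.2583, 11.6962)


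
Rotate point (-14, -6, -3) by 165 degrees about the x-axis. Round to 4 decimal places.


x' = -14
y' = -6*cos(165) - -3*sin(165) = 6.572
z' = -6*sin(165) + -3*cos(165) = 1.3449

(-14, 6.572, 1.3449)


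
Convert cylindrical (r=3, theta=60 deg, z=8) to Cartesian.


x = 3 * cos(60) = 1.5
y = 3 * sin(60) = 2.5981
z = 8

(1.5, 2.5981, 8)


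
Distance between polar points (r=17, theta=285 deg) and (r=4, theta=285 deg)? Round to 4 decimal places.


d = sqrt(r1^2 + r2^2 - 2*r1*r2*cos(t2-t1))
d = sqrt(17^2 + 4^2 - 2*17*4*cos(285-285)) = 13

13


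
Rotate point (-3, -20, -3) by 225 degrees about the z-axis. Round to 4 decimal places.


x' = -3*cos(225) - -20*sin(225) = -12.0208
y' = -3*sin(225) + -20*cos(225) = 16.2635
z' = -3

(-12.0208, 16.2635, -3)


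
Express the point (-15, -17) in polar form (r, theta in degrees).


r = sqrt((-15)^2 + (-17)^2) = 22.6716
theta = atan2(-17, -15) = 228.5763 degrees

r = 22.6716, theta = 228.5763 degrees


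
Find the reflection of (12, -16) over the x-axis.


Reflection across x-axis: (x, y) -> (x, -y)
(12, -16) -> (12, 16)

(12, 16)


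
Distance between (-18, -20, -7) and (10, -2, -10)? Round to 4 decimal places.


d = sqrt((10--18)^2 + (-2--20)^2 + (-10--7)^2) = 33.4215

33.4215


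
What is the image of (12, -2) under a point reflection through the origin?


Reflection through origin: (x, y) -> (-x, -y)
(12, -2) -> (-12, 2)

(-12, 2)


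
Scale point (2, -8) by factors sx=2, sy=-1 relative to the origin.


Scaling: (x*sx, y*sy) = (2*2, -8*-1) = (4, 8)

(4, 8)


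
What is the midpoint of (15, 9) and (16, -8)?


Midpoint = ((15+16)/2, (9+-8)/2) = (15.5, 0.5)

(15.5, 0.5)


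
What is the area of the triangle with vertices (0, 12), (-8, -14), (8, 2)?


Area = |x1(y2-y3) + x2(y3-y1) + x3(y1-y2)| / 2
= |0*(-14-2) + -8*(2-12) + 8*(12--14)| / 2
= 144

144


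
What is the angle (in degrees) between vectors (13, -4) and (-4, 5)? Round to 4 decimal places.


dot = 13*-4 + -4*5 = -72
|u| = 13.6015, |v| = 6.4031
cos(angle) = -0.8267
angle = 145.7625 degrees

145.7625 degrees


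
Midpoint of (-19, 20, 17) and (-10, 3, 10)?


Midpoint = ((-19+-10)/2, (20+3)/2, (17+10)/2) = (-14.5, 11.5, 13.5)

(-14.5, 11.5, 13.5)


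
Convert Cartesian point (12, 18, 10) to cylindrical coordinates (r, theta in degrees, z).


r = sqrt(12^2 + 18^2) = 21.6333
theta = atan2(18, 12) = 56.3099 deg
z = 10

r = 21.6333, theta = 56.3099 deg, z = 10


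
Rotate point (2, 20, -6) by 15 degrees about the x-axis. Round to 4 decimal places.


x' = 2
y' = 20*cos(15) - -6*sin(15) = 20.8714
z' = 20*sin(15) + -6*cos(15) = -0.6192

(2, 20.8714, -0.6192)


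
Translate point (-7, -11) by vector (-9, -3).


Translation: (x+dx, y+dy) = (-7+-9, -11+-3) = (-16, -14)

(-16, -14)


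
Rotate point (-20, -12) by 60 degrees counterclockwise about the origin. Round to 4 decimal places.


x' = -20*cos(60) - -12*sin(60) = 0.3923
y' = -20*sin(60) + -12*cos(60) = -23.3205

(0.3923, -23.3205)


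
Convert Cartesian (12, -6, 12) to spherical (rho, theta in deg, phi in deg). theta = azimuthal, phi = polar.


rho = sqrt(12^2 + (-6)^2 + 12^2) = 18
theta = atan2(-6, 12) = 333.4349 deg
phi = acos(12/18) = 48.1897 deg

rho = 18, theta = 333.4349 deg, phi = 48.1897 deg


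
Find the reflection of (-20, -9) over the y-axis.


Reflection across y-axis: (x, y) -> (-x, y)
(-20, -9) -> (20, -9)

(20, -9)


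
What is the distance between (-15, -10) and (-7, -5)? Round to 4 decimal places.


d = sqrt((-7--15)^2 + (-5--10)^2) = 9.434

9.434


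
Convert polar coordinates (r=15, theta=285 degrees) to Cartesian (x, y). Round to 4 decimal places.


x = 15 * cos(285) = 3.8823
y = 15 * sin(285) = -14.4889

(3.8823, -14.4889)


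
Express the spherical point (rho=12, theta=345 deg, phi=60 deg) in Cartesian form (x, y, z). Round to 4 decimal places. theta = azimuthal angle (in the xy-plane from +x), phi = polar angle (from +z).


x = 12 * sin(60) * cos(345) = 10.0382
y = 12 * sin(60) * sin(345) = -2.6897
z = 12 * cos(60) = 6

(10.0382, -2.6897, 6)


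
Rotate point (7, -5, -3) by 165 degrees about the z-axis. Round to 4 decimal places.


x' = 7*cos(165) - -5*sin(165) = -5.4674
y' = 7*sin(165) + -5*cos(165) = 6.6414
z' = -3

(-5.4674, 6.6414, -3)


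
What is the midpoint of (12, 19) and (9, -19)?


Midpoint = ((12+9)/2, (19+-19)/2) = (10.5, 0)

(10.5, 0)


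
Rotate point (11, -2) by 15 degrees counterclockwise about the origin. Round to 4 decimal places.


x' = 11*cos(15) - -2*sin(15) = 11.1428
y' = 11*sin(15) + -2*cos(15) = 0.9152

(11.1428, 0.9152)


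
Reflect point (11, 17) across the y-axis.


Reflection across y-axis: (x, y) -> (-x, y)
(11, 17) -> (-11, 17)

(-11, 17)


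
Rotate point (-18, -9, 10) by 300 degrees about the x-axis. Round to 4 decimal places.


x' = -18
y' = -9*cos(300) - 10*sin(300) = 4.1603
z' = -9*sin(300) + 10*cos(300) = 12.7942

(-18, 4.1603, 12.7942)


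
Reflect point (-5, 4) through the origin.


Reflection through origin: (x, y) -> (-x, -y)
(-5, 4) -> (5, -4)

(5, -4)


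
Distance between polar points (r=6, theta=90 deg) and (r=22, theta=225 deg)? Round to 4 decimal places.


d = sqrt(r1^2 + r2^2 - 2*r1*r2*cos(t2-t1))
d = sqrt(6^2 + 22^2 - 2*6*22*cos(225-90)) = 26.5834

26.5834


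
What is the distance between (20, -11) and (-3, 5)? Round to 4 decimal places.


d = sqrt((-3-20)^2 + (5--11)^2) = 28.0179

28.0179


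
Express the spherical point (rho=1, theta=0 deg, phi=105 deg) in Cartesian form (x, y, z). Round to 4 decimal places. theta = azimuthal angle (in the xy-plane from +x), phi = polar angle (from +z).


x = 1 * sin(105) * cos(0) = 0.9659
y = 1 * sin(105) * sin(0) = 0
z = 1 * cos(105) = -0.2588

(0.9659, 0, -0.2588)


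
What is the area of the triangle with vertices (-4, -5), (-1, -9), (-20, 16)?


Area = |x1(y2-y3) + x2(y3-y1) + x3(y1-y2)| / 2
= |-4*(-9-16) + -1*(16--5) + -20*(-5--9)| / 2
= 0.5

0.5


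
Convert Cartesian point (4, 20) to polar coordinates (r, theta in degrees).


r = sqrt(4^2 + 20^2) = 20.3961
theta = atan2(20, 4) = 78.6901 degrees

r = 20.3961, theta = 78.6901 degrees


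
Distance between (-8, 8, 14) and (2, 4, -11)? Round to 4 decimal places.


d = sqrt((2--8)^2 + (4-8)^2 + (-11-14)^2) = 27.2213

27.2213


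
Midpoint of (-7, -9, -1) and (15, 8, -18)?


Midpoint = ((-7+15)/2, (-9+8)/2, (-1+-18)/2) = (4, -0.5, -9.5)

(4, -0.5, -9.5)


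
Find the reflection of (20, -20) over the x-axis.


Reflection across x-axis: (x, y) -> (x, -y)
(20, -20) -> (20, 20)

(20, 20)


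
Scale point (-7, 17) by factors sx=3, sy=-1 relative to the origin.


Scaling: (x*sx, y*sy) = (-7*3, 17*-1) = (-21, -17)

(-21, -17)


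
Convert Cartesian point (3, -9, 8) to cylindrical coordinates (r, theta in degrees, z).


r = sqrt(3^2 + (-9)^2) = 9.4868
theta = atan2(-9, 3) = 288.4349 deg
z = 8

r = 9.4868, theta = 288.4349 deg, z = 8


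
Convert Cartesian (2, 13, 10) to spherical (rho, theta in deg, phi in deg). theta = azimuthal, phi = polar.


rho = sqrt(2^2 + 13^2 + 10^2) = 16.5227
theta = atan2(13, 2) = 81.2538 deg
phi = acos(10/16.5227) = 52.7548 deg

rho = 16.5227, theta = 81.2538 deg, phi = 52.7548 deg


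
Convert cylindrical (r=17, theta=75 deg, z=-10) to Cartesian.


x = 17 * cos(75) = 4.3999
y = 17 * sin(75) = 16.4207
z = -10

(4.3999, 16.4207, -10)


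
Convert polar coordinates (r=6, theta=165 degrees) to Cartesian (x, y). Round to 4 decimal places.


x = 6 * cos(165) = -5.7956
y = 6 * sin(165) = 1.5529

(-5.7956, 1.5529)


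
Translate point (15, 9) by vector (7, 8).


Translation: (x+dx, y+dy) = (15+7, 9+8) = (22, 17)

(22, 17)


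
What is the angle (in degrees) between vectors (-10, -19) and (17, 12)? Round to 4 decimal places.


dot = -10*17 + -19*12 = -398
|u| = 21.4709, |v| = 20.8087
cos(angle) = -0.8908
angle = 152.9761 degrees

152.9761 degrees


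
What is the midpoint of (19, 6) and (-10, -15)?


Midpoint = ((19+-10)/2, (6+-15)/2) = (4.5, -4.5)

(4.5, -4.5)


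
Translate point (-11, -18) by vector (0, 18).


Translation: (x+dx, y+dy) = (-11+0, -18+18) = (-11, 0)

(-11, 0)


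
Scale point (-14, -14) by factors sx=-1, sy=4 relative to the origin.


Scaling: (x*sx, y*sy) = (-14*-1, -14*4) = (14, -56)

(14, -56)


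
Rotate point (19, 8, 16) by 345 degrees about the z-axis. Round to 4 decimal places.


x' = 19*cos(345) - 8*sin(345) = 20.4231
y' = 19*sin(345) + 8*cos(345) = 2.8098
z' = 16

(20.4231, 2.8098, 16)


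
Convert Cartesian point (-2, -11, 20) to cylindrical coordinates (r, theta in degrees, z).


r = sqrt((-2)^2 + (-11)^2) = 11.1803
theta = atan2(-11, -2) = 259.6952 deg
z = 20

r = 11.1803, theta = 259.6952 deg, z = 20


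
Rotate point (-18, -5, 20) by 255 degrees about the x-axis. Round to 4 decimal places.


x' = -18
y' = -5*cos(255) - 20*sin(255) = 20.6126
z' = -5*sin(255) + 20*cos(255) = -0.3468

(-18, 20.6126, -0.3468)


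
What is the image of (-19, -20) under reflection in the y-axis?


Reflection across y-axis: (x, y) -> (-x, y)
(-19, -20) -> (19, -20)

(19, -20)


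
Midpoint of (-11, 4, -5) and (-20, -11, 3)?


Midpoint = ((-11+-20)/2, (4+-11)/2, (-5+3)/2) = (-15.5, -3.5, -1)

(-15.5, -3.5, -1)


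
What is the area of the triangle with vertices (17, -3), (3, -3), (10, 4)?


Area = |x1(y2-y3) + x2(y3-y1) + x3(y1-y2)| / 2
= |17*(-3-4) + 3*(4--3) + 10*(-3--3)| / 2
= 49

49


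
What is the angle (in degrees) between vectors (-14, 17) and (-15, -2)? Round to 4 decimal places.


dot = -14*-15 + 17*-2 = 176
|u| = 22.0227, |v| = 15.1327
cos(angle) = 0.5281
angle = 58.1222 degrees

58.1222 degrees


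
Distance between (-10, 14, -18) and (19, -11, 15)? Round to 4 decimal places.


d = sqrt((19--10)^2 + (-11-14)^2 + (15--18)^2) = 50.547

50.547


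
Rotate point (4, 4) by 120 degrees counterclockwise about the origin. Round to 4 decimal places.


x' = 4*cos(120) - 4*sin(120) = -5.4641
y' = 4*sin(120) + 4*cos(120) = 1.4641

(-5.4641, 1.4641)


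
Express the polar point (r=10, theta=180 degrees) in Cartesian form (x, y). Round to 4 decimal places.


x = 10 * cos(180) = -10
y = 10 * sin(180) = 0

(-10, 0)


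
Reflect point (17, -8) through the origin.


Reflection through origin: (x, y) -> (-x, -y)
(17, -8) -> (-17, 8)

(-17, 8)


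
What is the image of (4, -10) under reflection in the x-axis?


Reflection across x-axis: (x, y) -> (x, -y)
(4, -10) -> (4, 10)

(4, 10)


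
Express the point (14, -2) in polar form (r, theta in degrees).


r = sqrt(14^2 + (-2)^2) = 14.1421
theta = atan2(-2, 14) = 351.8699 degrees

r = 14.1421, theta = 351.8699 degrees


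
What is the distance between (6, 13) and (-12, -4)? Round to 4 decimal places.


d = sqrt((-12-6)^2 + (-4-13)^2) = 24.7588

24.7588


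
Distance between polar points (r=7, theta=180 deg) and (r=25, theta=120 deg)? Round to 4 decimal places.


d = sqrt(r1^2 + r2^2 - 2*r1*r2*cos(t2-t1))
d = sqrt(7^2 + 25^2 - 2*7*25*cos(120-180)) = 22.3383

22.3383


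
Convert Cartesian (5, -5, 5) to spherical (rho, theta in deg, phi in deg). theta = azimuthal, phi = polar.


rho = sqrt(5^2 + (-5)^2 + 5^2) = 8.6603
theta = atan2(-5, 5) = 315 deg
phi = acos(5/8.6603) = 54.7356 deg

rho = 8.6603, theta = 315 deg, phi = 54.7356 deg


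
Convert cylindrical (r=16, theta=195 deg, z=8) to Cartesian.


x = 16 * cos(195) = -15.4548
y = 16 * sin(195) = -4.1411
z = 8

(-15.4548, -4.1411, 8)


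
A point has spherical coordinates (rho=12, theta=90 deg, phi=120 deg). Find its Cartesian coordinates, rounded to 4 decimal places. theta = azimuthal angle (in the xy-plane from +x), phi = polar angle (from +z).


x = 12 * sin(120) * cos(90) = 0
y = 12 * sin(120) * sin(90) = 10.3923
z = 12 * cos(120) = -6

(0, 10.3923, -6)


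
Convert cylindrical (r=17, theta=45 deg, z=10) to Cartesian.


x = 17 * cos(45) = 12.0208
y = 17 * sin(45) = 12.0208
z = 10

(12.0208, 12.0208, 10)


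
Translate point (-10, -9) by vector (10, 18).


Translation: (x+dx, y+dy) = (-10+10, -9+18) = (0, 9)

(0, 9)


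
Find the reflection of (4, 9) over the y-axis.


Reflection across y-axis: (x, y) -> (-x, y)
(4, 9) -> (-4, 9)

(-4, 9)


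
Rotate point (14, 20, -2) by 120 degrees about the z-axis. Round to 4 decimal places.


x' = 14*cos(120) - 20*sin(120) = -24.3205
y' = 14*sin(120) + 20*cos(120) = 2.1244
z' = -2

(-24.3205, 2.1244, -2)


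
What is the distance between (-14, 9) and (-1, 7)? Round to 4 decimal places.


d = sqrt((-1--14)^2 + (7-9)^2) = 13.1529

13.1529


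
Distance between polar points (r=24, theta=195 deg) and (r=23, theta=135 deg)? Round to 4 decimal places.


d = sqrt(r1^2 + r2^2 - 2*r1*r2*cos(t2-t1))
d = sqrt(24^2 + 23^2 - 2*24*23*cos(135-195)) = 23.516

23.516


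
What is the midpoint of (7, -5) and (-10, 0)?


Midpoint = ((7+-10)/2, (-5+0)/2) = (-1.5, -2.5)

(-1.5, -2.5)


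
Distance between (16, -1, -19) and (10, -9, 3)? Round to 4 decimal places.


d = sqrt((10-16)^2 + (-9--1)^2 + (3--19)^2) = 24.1661

24.1661
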